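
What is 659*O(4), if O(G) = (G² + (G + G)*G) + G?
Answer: 34268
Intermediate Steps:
O(G) = G + 3*G² (O(G) = (G² + (2*G)*G) + G = (G² + 2*G²) + G = 3*G² + G = G + 3*G²)
659*O(4) = 659*(4*(1 + 3*4)) = 659*(4*(1 + 12)) = 659*(4*13) = 659*52 = 34268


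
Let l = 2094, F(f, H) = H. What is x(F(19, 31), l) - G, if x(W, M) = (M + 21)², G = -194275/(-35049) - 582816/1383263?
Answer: 30981511219978462/6925997841 ≈ 4.4732e+6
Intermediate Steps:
G = 35472328763/6925997841 (G = -194275*(-1/35049) - 582816*1/1383263 = 194275/35049 - 582816/1383263 = 35472328763/6925997841 ≈ 5.1216)
x(W, M) = (21 + M)²
x(F(19, 31), l) - G = (21 + 2094)² - 1*35472328763/6925997841 = 2115² - 35472328763/6925997841 = 4473225 - 35472328763/6925997841 = 30981511219978462/6925997841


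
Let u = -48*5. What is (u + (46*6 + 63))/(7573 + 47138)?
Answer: 11/6079 ≈ 0.0018095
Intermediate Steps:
u = -240
(u + (46*6 + 63))/(7573 + 47138) = (-240 + (46*6 + 63))/(7573 + 47138) = (-240 + (276 + 63))/54711 = (-240 + 339)*(1/54711) = 99*(1/54711) = 11/6079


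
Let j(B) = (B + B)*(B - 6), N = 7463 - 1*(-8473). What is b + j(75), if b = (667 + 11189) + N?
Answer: 38142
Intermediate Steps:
N = 15936 (N = 7463 + 8473 = 15936)
j(B) = 2*B*(-6 + B) (j(B) = (2*B)*(-6 + B) = 2*B*(-6 + B))
b = 27792 (b = (667 + 11189) + 15936 = 11856 + 15936 = 27792)
b + j(75) = 27792 + 2*75*(-6 + 75) = 27792 + 2*75*69 = 27792 + 10350 = 38142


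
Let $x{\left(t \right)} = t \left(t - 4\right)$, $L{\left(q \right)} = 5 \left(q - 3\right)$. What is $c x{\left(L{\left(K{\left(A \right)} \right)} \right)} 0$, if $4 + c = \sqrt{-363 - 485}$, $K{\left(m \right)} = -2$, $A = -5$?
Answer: $0$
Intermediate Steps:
$L{\left(q \right)} = -15 + 5 q$ ($L{\left(q \right)} = 5 \left(-3 + q\right) = -15 + 5 q$)
$x{\left(t \right)} = t \left(-4 + t\right)$
$c = -4 + 4 i \sqrt{53}$ ($c = -4 + \sqrt{-363 - 485} = -4 + \sqrt{-848} = -4 + 4 i \sqrt{53} \approx -4.0 + 29.12 i$)
$c x{\left(L{\left(K{\left(A \right)} \right)} \right)} 0 = \left(-4 + 4 i \sqrt{53}\right) \left(-15 + 5 \left(-2\right)\right) \left(-4 + \left(-15 + 5 \left(-2\right)\right)\right) 0 = \left(-4 + 4 i \sqrt{53}\right) \left(-15 - 10\right) \left(-4 - 25\right) 0 = \left(-4 + 4 i \sqrt{53}\right) - 25 \left(-4 - 25\right) 0 = \left(-4 + 4 i \sqrt{53}\right) \left(-25\right) \left(-29\right) 0 = \left(-4 + 4 i \sqrt{53}\right) 725 \cdot 0 = \left(-4 + 4 i \sqrt{53}\right) 0 = 0$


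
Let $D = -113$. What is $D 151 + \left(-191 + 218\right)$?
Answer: $-17036$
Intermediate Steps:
$D 151 + \left(-191 + 218\right) = \left(-113\right) 151 + \left(-191 + 218\right) = -17063 + 27 = -17036$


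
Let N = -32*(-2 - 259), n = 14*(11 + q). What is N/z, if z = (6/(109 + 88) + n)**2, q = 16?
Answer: 38809/664042 ≈ 0.058444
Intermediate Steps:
n = 378 (n = 14*(11 + 16) = 14*27 = 378)
N = 8352 (N = -32*(-261) = 8352)
z = 5546078784/38809 (z = (6/(109 + 88) + 378)**2 = (6/197 + 378)**2 = (74472/197)**2 = 5546078784/38809 ≈ 1.4291e+5)
N/z = 8352/(5546078784/38809) = 8352*(38809/5546078784) = 38809/664042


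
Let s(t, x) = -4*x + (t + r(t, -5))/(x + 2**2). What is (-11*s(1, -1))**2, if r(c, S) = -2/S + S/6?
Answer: 17197609/8100 ≈ 2123.2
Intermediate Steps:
r(c, S) = -2/S + S/6 (r(c, S) = -2/S + S*(1/6) = -2/S + S/6)
s(t, x) = -4*x + (-13/30 + t)/(4 + x) (s(t, x) = -4*x + (t + (-2/(-5) + (1/6)*(-5)))/(x + 2**2) = -4*x + (t + (-2*(-1/5) - 5/6))/(x + 4) = -4*x + (t + (2/5 - 5/6))/(4 + x) = -4*x + (t - 13/30)/(4 + x) = -4*x + (-13/30 + t)/(4 + x))
(-11*s(1, -1))**2 = (-11*(-13/30 + 1 - 16*(-1) - 4*(-1)**2)/(4 - 1))**2 = (-11*(-13/30 + 1 + 16 - 4*1)/3)**2 = (-11*(-13/30 + 1 + 16 - 4)/3)**2 = (-11*377/(3*30))**2 = (-11*377/90)**2 = (-4147/90)**2 = 17197609/8100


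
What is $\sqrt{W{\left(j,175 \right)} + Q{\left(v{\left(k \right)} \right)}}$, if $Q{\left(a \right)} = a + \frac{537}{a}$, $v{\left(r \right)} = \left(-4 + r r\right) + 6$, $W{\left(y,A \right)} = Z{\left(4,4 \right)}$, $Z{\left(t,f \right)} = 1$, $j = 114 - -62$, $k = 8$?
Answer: $\frac{\sqrt{36366}}{22} \approx 8.6681$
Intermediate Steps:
$j = 176$ ($j = 114 + 62 = 176$)
$W{\left(y,A \right)} = 1$
$v{\left(r \right)} = 2 + r^{2}$ ($v{\left(r \right)} = \left(-4 + r^{2}\right) + 6 = 2 + r^{2}$)
$\sqrt{W{\left(j,175 \right)} + Q{\left(v{\left(k \right)} \right)}} = \sqrt{1 + \left(\left(2 + 8^{2}\right) + \frac{537}{2 + 8^{2}}\right)} = \sqrt{1 + \left(\left(2 + 64\right) + \frac{537}{2 + 64}\right)} = \sqrt{1 + \left(66 + \frac{537}{66}\right)} = \sqrt{1 + \left(66 + 537 \cdot \frac{1}{66}\right)} = \sqrt{1 + \left(66 + \frac{179}{22}\right)} = \sqrt{1 + \frac{1631}{22}} = \sqrt{\frac{1653}{22}} = \frac{\sqrt{36366}}{22}$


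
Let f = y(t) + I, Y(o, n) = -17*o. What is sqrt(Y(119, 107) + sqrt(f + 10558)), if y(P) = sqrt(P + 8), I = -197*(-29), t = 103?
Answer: sqrt(-2023 + sqrt(16271 + sqrt(111))) ≈ 43.536*I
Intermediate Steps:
I = 5713
y(P) = sqrt(8 + P)
f = 5713 + sqrt(111) (f = sqrt(8 + 103) + 5713 = sqrt(111) + 5713 = 5713 + sqrt(111) ≈ 5723.5)
sqrt(Y(119, 107) + sqrt(f + 10558)) = sqrt(-17*119 + sqrt((5713 + sqrt(111)) + 10558)) = sqrt(-2023 + sqrt(16271 + sqrt(111)))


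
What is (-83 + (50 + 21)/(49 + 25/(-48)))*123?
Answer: -23337159/2327 ≈ -10029.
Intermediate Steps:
(-83 + (50 + 21)/(49 + 25/(-48)))*123 = (-83 + 71/(49 + 25*(-1/48)))*123 = (-83 + 71/(49 - 25/48))*123 = (-83 + 71/(2327/48))*123 = (-83 + 71*(48/2327))*123 = (-83 + 3408/2327)*123 = -189733/2327*123 = -23337159/2327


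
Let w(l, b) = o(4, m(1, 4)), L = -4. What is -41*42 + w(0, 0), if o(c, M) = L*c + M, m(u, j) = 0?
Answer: -1738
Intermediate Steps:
o(c, M) = M - 4*c (o(c, M) = -4*c + M = M - 4*c)
w(l, b) = -16 (w(l, b) = 0 - 4*4 = 0 - 16 = -16)
-41*42 + w(0, 0) = -41*42 - 16 = -1722 - 16 = -1738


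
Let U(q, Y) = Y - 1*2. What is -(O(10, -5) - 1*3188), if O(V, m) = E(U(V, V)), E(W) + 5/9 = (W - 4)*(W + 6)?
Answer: 28193/9 ≈ 3132.6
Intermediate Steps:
U(q, Y) = -2 + Y (U(q, Y) = Y - 2 = -2 + Y)
E(W) = -5/9 + (-4 + W)*(6 + W) (E(W) = -5/9 + (W - 4)*(W + 6) = -5/9 + (-4 + W)*(6 + W))
O(V, m) = -257/9 + (-2 + V)² + 2*V (O(V, m) = -221/9 + (-2 + V)² + 2*(-2 + V) = -221/9 + (-2 + V)² + (-4 + 2*V) = -257/9 + (-2 + V)² + 2*V)
-(O(10, -5) - 1*3188) = -((-221/9 + 10² - 2*10) - 1*3188) = -((-221/9 + 100 - 20) - 3188) = -(499/9 - 3188) = -1*(-28193/9) = 28193/9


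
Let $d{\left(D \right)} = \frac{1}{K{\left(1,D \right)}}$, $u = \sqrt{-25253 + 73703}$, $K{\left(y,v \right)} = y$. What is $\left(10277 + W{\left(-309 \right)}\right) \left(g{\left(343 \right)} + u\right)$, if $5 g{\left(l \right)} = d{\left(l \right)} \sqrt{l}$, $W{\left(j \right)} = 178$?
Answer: $14637 \sqrt{7} + 52275 \sqrt{1938} \approx 2.34 \cdot 10^{6}$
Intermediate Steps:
$u = 5 \sqrt{1938}$ ($u = \sqrt{48450} = 5 \sqrt{1938} \approx 220.11$)
$d{\left(D \right)} = 1$ ($d{\left(D \right)} = 1^{-1} = 1$)
$g{\left(l \right)} = \frac{\sqrt{l}}{5}$ ($g{\left(l \right)} = \frac{1 \sqrt{l}}{5} = \frac{\sqrt{l}}{5}$)
$\left(10277 + W{\left(-309 \right)}\right) \left(g{\left(343 \right)} + u\right) = \left(10277 + 178\right) \left(\frac{\sqrt{343}}{5} + 5 \sqrt{1938}\right) = 10455 \left(\frac{7 \sqrt{7}}{5} + 5 \sqrt{1938}\right) = 10455 \left(5 \sqrt{1938} + \frac{7 \sqrt{7}}{5}\right) = 14637 \sqrt{7} + 52275 \sqrt{1938}$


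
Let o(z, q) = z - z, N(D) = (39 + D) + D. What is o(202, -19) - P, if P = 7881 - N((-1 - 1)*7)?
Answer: -7870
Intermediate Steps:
N(D) = 39 + 2*D
o(z, q) = 0
P = 7870 (P = 7881 - (39 + 2*((-1 - 1)*7)) = 7881 - (39 + 2*(-2*7)) = 7881 - (39 + 2*(-14)) = 7881 - (39 - 28) = 7881 - 1*11 = 7881 - 11 = 7870)
o(202, -19) - P = 0 - 1*7870 = 0 - 7870 = -7870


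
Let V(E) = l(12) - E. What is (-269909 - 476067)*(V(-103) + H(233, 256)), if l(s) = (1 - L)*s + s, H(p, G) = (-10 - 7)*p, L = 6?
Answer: 2913782256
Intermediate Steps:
H(p, G) = -17*p
l(s) = -4*s (l(s) = (1 - 1*6)*s + s = (1 - 6)*s + s = -5*s + s = -4*s)
V(E) = -48 - E (V(E) = -4*12 - E = -48 - E)
(-269909 - 476067)*(V(-103) + H(233, 256)) = (-269909 - 476067)*((-48 - 1*(-103)) - 17*233) = -745976*((-48 + 103) - 3961) = -745976*(55 - 3961) = -745976*(-3906) = 2913782256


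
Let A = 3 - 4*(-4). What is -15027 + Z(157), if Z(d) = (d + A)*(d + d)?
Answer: 40237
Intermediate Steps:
A = 19 (A = 3 + 16 = 19)
Z(d) = 2*d*(19 + d) (Z(d) = (d + 19)*(d + d) = (19 + d)*(2*d) = 2*d*(19 + d))
-15027 + Z(157) = -15027 + 2*157*(19 + 157) = -15027 + 2*157*176 = -15027 + 55264 = 40237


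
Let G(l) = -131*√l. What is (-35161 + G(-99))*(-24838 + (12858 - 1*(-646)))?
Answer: 398514774 + 4454262*I*√11 ≈ 3.9851e+8 + 1.4773e+7*I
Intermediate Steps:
(-35161 + G(-99))*(-24838 + (12858 - 1*(-646))) = (-35161 - 393*I*√11)*(-24838 + (12858 - 1*(-646))) = (-35161 - 393*I*√11)*(-24838 + (12858 + 646)) = (-35161 - 393*I*√11)*(-24838 + 13504) = (-35161 - 393*I*√11)*(-11334) = 398514774 + 4454262*I*√11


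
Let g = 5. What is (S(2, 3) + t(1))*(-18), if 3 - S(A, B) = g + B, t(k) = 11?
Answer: -108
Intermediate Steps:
S(A, B) = -2 - B (S(A, B) = 3 - (5 + B) = 3 + (-5 - B) = -2 - B)
(S(2, 3) + t(1))*(-18) = ((-2 - 1*3) + 11)*(-18) = ((-2 - 3) + 11)*(-18) = (-5 + 11)*(-18) = 6*(-18) = -108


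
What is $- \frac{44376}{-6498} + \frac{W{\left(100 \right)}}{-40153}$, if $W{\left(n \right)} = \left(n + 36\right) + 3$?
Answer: $\frac{296821051}{43485699} \approx 6.8257$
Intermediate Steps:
$W{\left(n \right)} = 39 + n$ ($W{\left(n \right)} = \left(36 + n\right) + 3 = 39 + n$)
$- \frac{44376}{-6498} + \frac{W{\left(100 \right)}}{-40153} = - \frac{44376}{-6498} + \frac{39 + 100}{-40153} = \left(-44376\right) \left(- \frac{1}{6498}\right) + 139 \left(- \frac{1}{40153}\right) = \frac{7396}{1083} - \frac{139}{40153} = \frac{296821051}{43485699}$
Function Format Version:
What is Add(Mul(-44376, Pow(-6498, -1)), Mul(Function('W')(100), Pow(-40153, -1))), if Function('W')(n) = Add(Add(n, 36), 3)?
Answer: Rational(296821051, 43485699) ≈ 6.8257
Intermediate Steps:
Function('W')(n) = Add(39, n) (Function('W')(n) = Add(Add(36, n), 3) = Add(39, n))
Add(Mul(-44376, Pow(-6498, -1)), Mul(Function('W')(100), Pow(-40153, -1))) = Add(Mul(-44376, Pow(-6498, -1)), Mul(Add(39, 100), Pow(-40153, -1))) = Add(Mul(-44376, Rational(-1, 6498)), Mul(139, Rational(-1, 40153))) = Add(Rational(7396, 1083), Rational(-139, 40153)) = Rational(296821051, 43485699)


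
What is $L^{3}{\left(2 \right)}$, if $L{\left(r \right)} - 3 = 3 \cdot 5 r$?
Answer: $35937$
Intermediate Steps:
$L{\left(r \right)} = 3 + 15 r$ ($L{\left(r \right)} = 3 + 3 \cdot 5 r = 3 + 15 r$)
$L^{3}{\left(2 \right)} = \left(3 + 15 \cdot 2\right)^{3} = \left(3 + 30\right)^{3} = 33^{3} = 35937$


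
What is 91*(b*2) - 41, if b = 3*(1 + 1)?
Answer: 1051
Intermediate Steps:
b = 6 (b = 3*2 = 6)
91*(b*2) - 41 = 91*(6*2) - 41 = 91*12 - 41 = 1092 - 41 = 1051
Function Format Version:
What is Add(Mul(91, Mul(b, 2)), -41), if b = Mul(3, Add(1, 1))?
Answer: 1051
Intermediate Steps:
b = 6 (b = Mul(3, 2) = 6)
Add(Mul(91, Mul(b, 2)), -41) = Add(Mul(91, Mul(6, 2)), -41) = Add(Mul(91, 12), -41) = Add(1092, -41) = 1051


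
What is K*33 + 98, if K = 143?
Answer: 4817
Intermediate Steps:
K*33 + 98 = 143*33 + 98 = 4719 + 98 = 4817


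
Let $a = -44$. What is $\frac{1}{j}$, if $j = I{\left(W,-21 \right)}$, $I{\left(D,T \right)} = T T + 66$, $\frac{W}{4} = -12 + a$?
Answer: $\frac{1}{507} \approx 0.0019724$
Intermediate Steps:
$W = -224$ ($W = 4 \left(-12 - 44\right) = 4 \left(-56\right) = -224$)
$I{\left(D,T \right)} = 66 + T^{2}$ ($I{\left(D,T \right)} = T^{2} + 66 = 66 + T^{2}$)
$j = 507$ ($j = 66 + \left(-21\right)^{2} = 66 + 441 = 507$)
$\frac{1}{j} = \frac{1}{507}$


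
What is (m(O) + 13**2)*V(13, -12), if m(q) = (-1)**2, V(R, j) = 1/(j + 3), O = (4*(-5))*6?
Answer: -170/9 ≈ -18.889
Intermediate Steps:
O = -120 (O = -20*6 = -120)
V(R, j) = 1/(3 + j)
m(q) = 1
(m(O) + 13**2)*V(13, -12) = (1 + 13**2)/(3 - 12) = (1 + 169)/(-9) = 170*(-1/9) = -170/9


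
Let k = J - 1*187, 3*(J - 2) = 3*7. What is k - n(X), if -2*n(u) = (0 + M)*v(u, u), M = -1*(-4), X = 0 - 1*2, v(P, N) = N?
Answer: -182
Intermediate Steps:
X = -2 (X = 0 - 2 = -2)
J = 9 (J = 2 + (3*7)/3 = 2 + (⅓)*21 = 2 + 7 = 9)
M = 4
k = -178 (k = 9 - 1*187 = 9 - 187 = -178)
n(u) = -2*u (n(u) = -(0 + 4)*u/2 = -2*u)
k - n(X) = -178 - (-2)*(-2) = -178 - 1*4 = -178 - 4 = -182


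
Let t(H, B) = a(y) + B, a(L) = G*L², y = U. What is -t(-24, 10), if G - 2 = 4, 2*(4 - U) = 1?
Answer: -167/2 ≈ -83.500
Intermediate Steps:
U = 7/2 (U = 4 - ½*1 = 4 - ½ = 7/2 ≈ 3.5000)
y = 7/2 ≈ 3.5000
G = 6 (G = 2 + 4 = 6)
a(L) = 6*L²
t(H, B) = 147/2 + B (t(H, B) = 6*(7/2)² + B = 6*(49/4) + B = 147/2 + B)
-t(-24, 10) = -(147/2 + 10) = -1*167/2 = -167/2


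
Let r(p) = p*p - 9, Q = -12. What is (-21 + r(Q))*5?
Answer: 570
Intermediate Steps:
r(p) = -9 + p**2 (r(p) = p**2 - 9 = -9 + p**2)
(-21 + r(Q))*5 = (-21 + (-9 + (-12)**2))*5 = (-21 + (-9 + 144))*5 = (-21 + 135)*5 = 114*5 = 570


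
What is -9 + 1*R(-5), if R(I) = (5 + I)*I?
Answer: -9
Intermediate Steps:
R(I) = I*(5 + I)
-9 + 1*R(-5) = -9 + 1*(-5*(5 - 5)) = -9 + 1*(-5*0) = -9 + 1*0 = -9 + 0 = -9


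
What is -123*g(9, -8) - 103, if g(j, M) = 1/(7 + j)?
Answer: -1771/16 ≈ -110.69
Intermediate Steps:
-123*g(9, -8) - 103 = -123/(7 + 9) - 103 = -123/16 - 103 = -1771/16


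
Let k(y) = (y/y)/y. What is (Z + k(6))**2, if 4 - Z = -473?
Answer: 8196769/36 ≈ 2.2769e+5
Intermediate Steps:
Z = 477 (Z = 4 - 1*(-473) = 4 + 473 = 477)
k(y) = 1/y
(Z + k(6))**2 = (477 + 1/6)**2 = (2863/6)**2 = 8196769/36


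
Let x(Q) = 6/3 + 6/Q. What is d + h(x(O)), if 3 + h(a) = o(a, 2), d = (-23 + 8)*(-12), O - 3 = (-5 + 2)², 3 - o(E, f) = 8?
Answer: 172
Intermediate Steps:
o(E, f) = -5 (o(E, f) = 3 - 1*8 = 3 - 8 = -5)
O = 12 (O = 3 + (-5 + 2)² = 3 + (-3)² = 3 + 9 = 12)
d = 180 (d = -15*(-12) = 180)
x(Q) = 2 + 6/Q (x(Q) = 6*(⅓) + 6/Q = 2 + 6/Q)
h(a) = -8 (h(a) = -3 - 5 = -8)
d + h(x(O)) = 180 - 8 = 172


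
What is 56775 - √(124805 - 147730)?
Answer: 56775 - 5*I*√917 ≈ 56775.0 - 151.41*I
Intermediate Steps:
56775 - √(124805 - 147730) = 56775 - √(-22925) = 56775 - 5*I*√917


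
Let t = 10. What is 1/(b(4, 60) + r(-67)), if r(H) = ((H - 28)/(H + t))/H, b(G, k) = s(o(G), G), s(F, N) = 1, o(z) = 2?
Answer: 201/196 ≈ 1.0255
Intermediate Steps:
b(G, k) = 1
r(H) = (-28 + H)/(H*(10 + H)) (r(H) = ((H - 28)/(H + 10))/H = ((-28 + H)/(10 + H))/H = (-28 + H)/(H*(10 + H)))
1/(b(4, 60) + r(-67)) = 1/(1 + (-28 - 67)/((-67)*(10 - 67))) = 1/(1 - 1/67*(-95)/(-57)) = 1/(1 - 1/67*(-1/57)*(-95)) = 1/(1 - 5/201) = 1/(196/201) = 201/196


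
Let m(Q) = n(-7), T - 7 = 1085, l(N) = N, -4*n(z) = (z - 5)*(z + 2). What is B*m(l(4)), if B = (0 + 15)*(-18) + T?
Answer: -12330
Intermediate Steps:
n(z) = -(-5 + z)*(2 + z)/4 (n(z) = -(z - 5)*(z + 2)/4 = -(-5 + z)*(2 + z)/4)
T = 1092 (T = 7 + 1085 = 1092)
m(Q) = -15 (m(Q) = 5/2 - 1/4*(-7)**2 + (3/4)*(-7) = 5/2 - 1/4*49 - 21/4 = 5/2 - 49/4 - 21/4 = -15)
B = 822 (B = (0 + 15)*(-18) + 1092 = 15*(-18) + 1092 = -270 + 1092 = 822)
B*m(l(4)) = 822*(-15) = -12330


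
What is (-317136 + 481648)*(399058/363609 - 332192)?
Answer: -19871009958837440/363609 ≈ -5.4649e+10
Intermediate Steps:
(-317136 + 481648)*(399058/363609 - 332192) = 164512*(399058*(1/363609) - 332192) = 164512*(399058/363609 - 332192) = 164512*(-120787601870/363609) = -19871009958837440/363609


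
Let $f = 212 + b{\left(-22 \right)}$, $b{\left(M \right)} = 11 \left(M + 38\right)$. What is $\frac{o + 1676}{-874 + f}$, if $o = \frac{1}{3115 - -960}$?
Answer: $- \frac{2276567}{660150} \approx -3.4486$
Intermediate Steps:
$b{\left(M \right)} = 418 + 11 M$ ($b{\left(M \right)} = 11 \left(38 + M\right) = 418 + 11 M$)
$f = 388$ ($f = 212 + \left(418 + 11 \left(-22\right)\right) = 212 + \left(418 - 242\right) = 212 + 176 = 388$)
$o = \frac{1}{4075}$ ($o = \frac{1}{3115 + 960} = \frac{1}{4075} \approx 0.0002454$)
$\frac{o + 1676}{-874 + f} = \frac{\frac{1}{4075} + 1676}{-874 + 388} = \frac{6829701}{4075 \left(-486\right)} = \frac{6829701}{4075} \left(- \frac{1}{486}\right) = - \frac{2276567}{660150}$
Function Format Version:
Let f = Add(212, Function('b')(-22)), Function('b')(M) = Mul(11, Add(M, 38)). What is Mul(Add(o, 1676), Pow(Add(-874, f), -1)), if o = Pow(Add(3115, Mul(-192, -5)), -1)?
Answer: Rational(-2276567, 660150) ≈ -3.4486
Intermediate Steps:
Function('b')(M) = Add(418, Mul(11, M)) (Function('b')(M) = Mul(11, Add(38, M)) = Add(418, Mul(11, M)))
f = 388 (f = Add(212, Add(418, Mul(11, -22))) = Add(212, Add(418, -242)) = Add(212, 176) = 388)
o = Rational(1, 4075) (o = Pow(Add(3115, 960), -1) = Pow(4075, -1) = Rational(1, 4075) ≈ 0.00024540)
Mul(Add(o, 1676), Pow(Add(-874, f), -1)) = Mul(Add(Rational(1, 4075), 1676), Pow(Add(-874, 388), -1)) = Mul(Rational(6829701, 4075), Pow(-486, -1)) = Mul(Rational(6829701, 4075), Rational(-1, 486)) = Rational(-2276567, 660150)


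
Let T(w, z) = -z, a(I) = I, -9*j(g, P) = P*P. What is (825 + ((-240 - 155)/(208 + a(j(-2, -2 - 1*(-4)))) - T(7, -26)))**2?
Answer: 2217052506529/3489424 ≈ 6.3536e+5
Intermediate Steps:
j(g, P) = -P**2/9 (j(g, P) = -P*P/9 = -P**2/9)
(825 + ((-240 - 155)/(208 + a(j(-2, -2 - 1*(-4)))) - T(7, -26)))**2 = (825 + ((-240 - 155)/(208 - (-2 - 1*(-4))**2/9) - (-1)*(-26)))**2 = (825 + (-395/(208 - (-2 + 4)**2/9) - 1*26))**2 = (825 + (-395/(208 - 1/9*2**2) - 26))**2 = (825 + (-395/(208 - 1/9*4) - 26))**2 = (825 + (-395/(208 - 4/9) - 26))**2 = (825 + (-395/1868/9 - 26))**2 = (825 + (-395*9/1868 - 26))**2 = (825 + (-3555/1868 - 26))**2 = (825 - 52123/1868)**2 = (1488977/1868)**2 = 2217052506529/3489424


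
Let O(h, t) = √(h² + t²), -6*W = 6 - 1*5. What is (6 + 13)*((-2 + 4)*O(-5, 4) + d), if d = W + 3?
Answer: 323/6 + 38*√41 ≈ 297.15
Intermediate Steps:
W = -⅙ (W = -(6 - 1*5)/6 = -(6 - 5)/6 = -⅙*1 = -⅙ ≈ -0.16667)
d = 17/6 (d = -⅙ + 3 = 17/6 ≈ 2.8333)
(6 + 13)*((-2 + 4)*O(-5, 4) + d) = (6 + 13)*((-2 + 4)*√((-5)² + 4²) + 17/6) = 19*(2*√(25 + 16) + 17/6) = 19*(2*√41 + 17/6) = 19*(17/6 + 2*√41) = 323/6 + 38*√41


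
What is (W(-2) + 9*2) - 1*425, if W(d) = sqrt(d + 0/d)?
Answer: -407 + I*sqrt(2) ≈ -407.0 + 1.4142*I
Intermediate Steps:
W(d) = sqrt(d) (W(d) = sqrt(d + 0) = sqrt(d))
(W(-2) + 9*2) - 1*425 = (sqrt(-2) + 9*2) - 1*425 = (I*sqrt(2) + 18) - 425 = (18 + I*sqrt(2)) - 425 = -407 + I*sqrt(2)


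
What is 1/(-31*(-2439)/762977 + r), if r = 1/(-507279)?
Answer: 387042209583/38354094934 ≈ 10.091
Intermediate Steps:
r = -1/507279 ≈ -1.9713e-6
1/(-31*(-2439)/762977 + r) = 1/(-31*(-2439)/762977 - 1/507279) = 1/(75609*(1/762977) - 1/507279) = 1/(75609/762977 - 1/507279) = 1/(38354094934/387042209583) = 387042209583/38354094934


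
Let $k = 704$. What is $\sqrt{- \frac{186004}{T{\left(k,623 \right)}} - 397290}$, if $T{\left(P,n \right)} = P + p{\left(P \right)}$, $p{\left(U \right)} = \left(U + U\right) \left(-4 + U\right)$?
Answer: $\frac{i \sqrt{1509695857812351}}{61644} \approx 630.31 i$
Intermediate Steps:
$p{\left(U \right)} = 2 U \left(-4 + U\right)$
$T{\left(P,n \right)} = P + 2 P \left(-4 + P\right)$
$\sqrt{- \frac{186004}{T{\left(k,623 \right)}} - 397290} = \sqrt{- \frac{186004}{704 \left(-7 + 2 \cdot 704\right)} - 397290} = \sqrt{- \frac{186004}{704 \left(-7 + 1408\right)} - 397290} = \sqrt{- \frac{186004}{704 \cdot 1401} - 397290} = \sqrt{- \frac{186004}{986304} - 397290} = \sqrt{\left(-186004\right) \frac{1}{986304} - 397290} = \sqrt{- \frac{46501}{246576} - 397290} = \sqrt{- \frac{97962225541}{246576}} = \frac{i \sqrt{1509695857812351}}{61644}$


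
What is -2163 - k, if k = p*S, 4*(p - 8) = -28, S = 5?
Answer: -2168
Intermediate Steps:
p = 1 (p = 8 + (¼)*(-28) = 8 - 7 = 1)
k = 5 (k = 1*5 = 5)
-2163 - k = -2163 - 1*5 = -2163 - 5 = -2168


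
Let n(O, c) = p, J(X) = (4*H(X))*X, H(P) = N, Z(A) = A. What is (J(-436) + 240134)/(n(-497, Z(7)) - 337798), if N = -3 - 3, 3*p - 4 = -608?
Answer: -375897/506999 ≈ -0.74142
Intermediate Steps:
p = -604/3 (p = 4/3 + (⅓)*(-608) = 4/3 - 608/3 = -604/3 ≈ -201.33)
N = -6
H(P) = -6
J(X) = -24*X (J(X) = (4*(-6))*X = -24*X)
n(O, c) = -604/3
(J(-436) + 240134)/(n(-497, Z(7)) - 337798) = (-24*(-436) + 240134)/(-604/3 - 337798) = (10464 + 240134)/(-1013998/3) = 250598*(-3/1013998) = -375897/506999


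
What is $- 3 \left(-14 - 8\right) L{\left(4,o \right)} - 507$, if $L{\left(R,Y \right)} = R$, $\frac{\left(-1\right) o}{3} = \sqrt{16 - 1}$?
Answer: $-243$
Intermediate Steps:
$o = - 3 \sqrt{15}$ ($o = - 3 \sqrt{16 - 1} = - 3 \sqrt{15} \approx -11.619$)
$- 3 \left(-14 - 8\right) L{\left(4,o \right)} - 507 = - 3 \left(-14 - 8\right) 4 - 507 = \left(-3\right) \left(-22\right) 4 - 507 = 66 \cdot 4 - 507 = 264 - 507 = -243$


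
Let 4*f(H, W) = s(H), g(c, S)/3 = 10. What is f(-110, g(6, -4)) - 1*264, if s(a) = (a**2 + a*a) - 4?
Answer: 5785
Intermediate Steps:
s(a) = -4 + 2*a**2 (s(a) = (a**2 + a**2) - 4 = 2*a**2 - 4 = -4 + 2*a**2)
g(c, S) = 30 (g(c, S) = 3*10 = 30)
f(H, W) = -1 + H**2/2 (f(H, W) = (-4 + 2*H**2)/4 = -1 + H**2/2)
f(-110, g(6, -4)) - 1*264 = (-1 + (1/2)*(-110)**2) - 1*264 = (-1 + (1/2)*12100) - 264 = (-1 + 6050) - 264 = 6049 - 264 = 5785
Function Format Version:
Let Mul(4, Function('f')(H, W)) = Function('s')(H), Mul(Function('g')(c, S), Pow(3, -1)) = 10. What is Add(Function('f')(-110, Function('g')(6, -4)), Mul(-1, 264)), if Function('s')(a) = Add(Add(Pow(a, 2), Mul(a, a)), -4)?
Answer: 5785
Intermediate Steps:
Function('s')(a) = Add(-4, Mul(2, Pow(a, 2))) (Function('s')(a) = Add(Add(Pow(a, 2), Pow(a, 2)), -4) = Add(Mul(2, Pow(a, 2)), -4) = Add(-4, Mul(2, Pow(a, 2))))
Function('g')(c, S) = 30 (Function('g')(c, S) = Mul(3, 10) = 30)
Function('f')(H, W) = Add(-1, Mul(Rational(1, 2), Pow(H, 2))) (Function('f')(H, W) = Mul(Rational(1, 4), Add(-4, Mul(2, Pow(H, 2)))) = Add(-1, Mul(Rational(1, 2), Pow(H, 2))))
Add(Function('f')(-110, Function('g')(6, -4)), Mul(-1, 264)) = Add(Add(-1, Mul(Rational(1, 2), Pow(-110, 2))), Mul(-1, 264)) = Add(Add(-1, Mul(Rational(1, 2), 12100)), -264) = Add(Add(-1, 6050), -264) = Add(6049, -264) = 5785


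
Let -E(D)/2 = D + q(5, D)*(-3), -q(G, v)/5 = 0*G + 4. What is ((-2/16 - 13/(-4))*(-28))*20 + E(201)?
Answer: -2272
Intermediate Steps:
q(G, v) = -20 (q(G, v) = -5*(0*G + 4) = -5*(0 + 4) = -5*4 = -20)
E(D) = -120 - 2*D (E(D) = -2*(D - 20*(-3)) = -2*(D + 60) = -2*(60 + D) = -120 - 2*D)
((-2/16 - 13/(-4))*(-28))*20 + E(201) = ((-2/16 - 13/(-4))*(-28))*20 + (-120 - 2*201) = ((-2*1/16 - 13*(-1/4))*(-28))*20 + (-120 - 402) = ((-1/8 + 13/4)*(-28))*20 - 522 = ((25/8)*(-28))*20 - 522 = -175/2*20 - 522 = -1750 - 522 = -2272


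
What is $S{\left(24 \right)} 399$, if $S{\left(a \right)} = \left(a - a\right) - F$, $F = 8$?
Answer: $-3192$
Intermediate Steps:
$S{\left(a \right)} = -8$ ($S{\left(a \right)} = \left(a - a\right) - 8 = 0 - 8 = -8$)
$S{\left(24 \right)} 399 = \left(-8\right) 399 = -3192$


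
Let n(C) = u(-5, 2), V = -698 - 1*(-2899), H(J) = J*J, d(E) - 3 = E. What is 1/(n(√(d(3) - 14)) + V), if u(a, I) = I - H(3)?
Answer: 1/2194 ≈ 0.00045579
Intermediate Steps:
d(E) = 3 + E
H(J) = J²
V = 2201 (V = -698 + 2899 = 2201)
u(a, I) = -9 + I (u(a, I) = I - 1*3² = I - 1*9 = I - 9 = -9 + I)
n(C) = -7 (n(C) = -9 + 2 = -7)
1/(n(√(d(3) - 14)) + V) = 1/(-7 + 2201) = 1/2194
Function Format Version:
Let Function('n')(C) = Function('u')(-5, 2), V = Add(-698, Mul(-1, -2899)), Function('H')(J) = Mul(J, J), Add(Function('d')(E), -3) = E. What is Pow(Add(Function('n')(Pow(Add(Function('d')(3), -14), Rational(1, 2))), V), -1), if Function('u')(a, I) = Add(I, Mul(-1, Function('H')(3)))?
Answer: Rational(1, 2194) ≈ 0.00045579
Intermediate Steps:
Function('d')(E) = Add(3, E)
Function('H')(J) = Pow(J, 2)
V = 2201 (V = Add(-698, 2899) = 2201)
Function('u')(a, I) = Add(-9, I) (Function('u')(a, I) = Add(I, Mul(-1, Pow(3, 2))) = Add(I, Mul(-1, 9)) = Add(I, -9) = Add(-9, I))
Function('n')(C) = -7 (Function('n')(C) = Add(-9, 2) = -7)
Pow(Add(Function('n')(Pow(Add(Function('d')(3), -14), Rational(1, 2))), V), -1) = Pow(Add(-7, 2201), -1) = Pow(2194, -1) = Rational(1, 2194)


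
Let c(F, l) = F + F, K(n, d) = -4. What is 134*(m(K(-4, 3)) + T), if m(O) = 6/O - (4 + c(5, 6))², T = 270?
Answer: 9715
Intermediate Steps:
c(F, l) = 2*F
m(O) = -196 + 6/O (m(O) = 6/O - (4 + 2*5)² = 6/O - (4 + 10)² = 6/O - 1*14² = 6/O - 1*196 = 6/O - 196 = -196 + 6/O)
134*(m(K(-4, 3)) + T) = 134*((-196 + 6/(-4)) + 270) = 134*((-196 + 6*(-¼)) + 270) = 134*((-196 - 3/2) + 270) = 134*(-395/2 + 270) = 134*(145/2) = 9715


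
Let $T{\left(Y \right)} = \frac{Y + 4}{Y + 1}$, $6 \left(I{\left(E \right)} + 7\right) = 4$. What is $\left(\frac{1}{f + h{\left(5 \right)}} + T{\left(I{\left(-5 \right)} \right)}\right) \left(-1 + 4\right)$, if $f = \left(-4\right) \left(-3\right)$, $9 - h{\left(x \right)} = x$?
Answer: $\frac{3}{2} \approx 1.5$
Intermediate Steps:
$I{\left(E \right)} = - \frac{19}{3}$ ($I{\left(E \right)} = -7 + \frac{1}{6} \cdot 4 = -7 + \frac{2}{3} = - \frac{19}{3}$)
$h{\left(x \right)} = 9 - x$
$T{\left(Y \right)} = \frac{4 + Y}{1 + Y}$
$f = 12$
$\left(\frac{1}{f + h{\left(5 \right)}} + T{\left(I{\left(-5 \right)} \right)}\right) \left(-1 + 4\right) = \left(\frac{1}{12 + \left(9 - 5\right)} + \frac{4 - \frac{19}{3}}{1 - \frac{19}{3}}\right) \left(-1 + 4\right) = \left(\frac{1}{12 + \left(9 - 5\right)} + \frac{1}{- \frac{16}{3}} \left(- \frac{7}{3}\right)\right) 3 = \left(\frac{1}{12 + 4} - - \frac{7}{16}\right) 3 = \left(\frac{1}{16} + \frac{7}{16}\right) 3 = \frac{1}{2} \cdot 3 = \frac{3}{2}$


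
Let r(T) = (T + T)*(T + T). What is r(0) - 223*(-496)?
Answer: 110608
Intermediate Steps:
r(T) = 4*T² (r(T) = (2*T)*(2*T) = 4*T²)
r(0) - 223*(-496) = 4*0² - 223*(-496) = 4*0 + 110608 = 0 + 110608 = 110608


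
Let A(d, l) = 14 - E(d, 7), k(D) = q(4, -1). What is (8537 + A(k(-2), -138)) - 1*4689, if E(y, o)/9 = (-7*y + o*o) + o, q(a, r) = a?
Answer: 3610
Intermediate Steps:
k(D) = 4
E(y, o) = -63*y + 9*o + 9*o² (E(y, o) = 9*((-7*y + o*o) + o) = 9*((-7*y + o²) + o) = 9*((o² - 7*y) + o) = 9*(o + o² - 7*y) = -63*y + 9*o + 9*o²)
A(d, l) = -490 + 63*d (A(d, l) = 14 - (-63*d + 9*7 + 9*7²) = 14 - (-63*d + 63 + 9*49) = 14 - (-63*d + 63 + 441) = 14 - (504 - 63*d) = 14 + (-504 + 63*d) = -490 + 63*d)
(8537 + A(k(-2), -138)) - 1*4689 = (8537 + (-490 + 63*4)) - 1*4689 = (8537 + (-490 + 252)) - 4689 = (8537 - 238) - 4689 = 8299 - 4689 = 3610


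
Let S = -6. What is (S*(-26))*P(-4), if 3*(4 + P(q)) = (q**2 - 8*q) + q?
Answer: 1664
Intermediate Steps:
P(q) = -4 - 7*q/3 + q**2/3 (P(q) = -4 + ((q**2 - 8*q) + q)/3 = -4 + (q**2 - 7*q)/3 = -4 + (-7*q/3 + q**2/3) = -4 - 7*q/3 + q**2/3)
(S*(-26))*P(-4) = (-6*(-26))*(-4 - 7/3*(-4) + (1/3)*(-4)**2) = 156*(-4 + 28/3 + (1/3)*16) = 156*(-4 + 28/3 + 16/3) = 156*(32/3) = 1664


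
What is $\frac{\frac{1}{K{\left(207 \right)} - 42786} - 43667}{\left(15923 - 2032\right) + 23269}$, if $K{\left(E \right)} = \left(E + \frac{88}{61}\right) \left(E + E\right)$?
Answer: $- \frac{115895012627}{98625018240} \approx -1.1751$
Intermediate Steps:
$K{\left(E \right)} = 2 E \left(\frac{88}{61} + E\right)$ ($K{\left(E \right)} = \left(E + 88 \cdot \frac{1}{61}\right) 2 E = \left(E + \frac{88}{61}\right) 2 E = \left(\frac{88}{61} + E\right) 2 E = 2 E \left(\frac{88}{61} + E\right)$)
$\frac{\frac{1}{K{\left(207 \right)} - 42786} - 43667}{\left(15923 - 2032\right) + 23269} = \frac{\frac{1}{\frac{2}{61} \cdot 207 \left(88 + 61 \cdot 207\right) - 42786} - 43667}{\left(15923 - 2032\right) + 23269} = \frac{\frac{1}{\frac{2}{61} \cdot 207 \left(88 + 12627\right) - 42786} - 43667}{\left(15923 - 2032\right) + 23269} = \frac{\frac{1}{\frac{2}{61} \cdot 207 \cdot 12715 - 42786} - 43667}{13891 + 23269} = \frac{\frac{1}{\frac{5264010}{61} - 42786} - 43667}{37160} = \left(\frac{1}{\frac{2654064}{61}} - 43667\right) \frac{1}{37160} = \left(\frac{61}{2654064} - 43667\right) \frac{1}{37160} = \left(- \frac{115895012627}{2654064}\right) \frac{1}{37160} = - \frac{115895012627}{98625018240}$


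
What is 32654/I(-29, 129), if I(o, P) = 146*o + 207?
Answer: -32654/4027 ≈ -8.1088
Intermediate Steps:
I(o, P) = 207 + 146*o
32654/I(-29, 129) = 32654/(207 + 146*(-29)) = 32654/(207 - 4234) = 32654/(-4027) = 32654*(-1/4027) = -32654/4027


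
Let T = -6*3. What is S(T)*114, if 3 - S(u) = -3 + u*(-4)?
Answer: -7524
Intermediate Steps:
T = -18
S(u) = 6 + 4*u (S(u) = 3 - (-3 + u*(-4)) = 3 - (-3 - 4*u) = 3 + (3 + 4*u) = 6 + 4*u)
S(T)*114 = (6 + 4*(-18))*114 = (6 - 72)*114 = -66*114 = -7524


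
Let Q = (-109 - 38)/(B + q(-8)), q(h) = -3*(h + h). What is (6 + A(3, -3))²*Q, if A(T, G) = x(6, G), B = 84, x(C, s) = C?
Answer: -1764/11 ≈ -160.36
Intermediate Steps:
q(h) = -6*h
A(T, G) = 6
Q = -49/44 (Q = (-109 - 38)/(84 - 6*(-8)) = -147/(84 + 48) = -147/132 = -147*1/132 = -49/44 ≈ -1.1136)
(6 + A(3, -3))²*Q = (6 + 6)²*(-49/44) = 12²*(-49/44) = 144*(-49/44) = -1764/11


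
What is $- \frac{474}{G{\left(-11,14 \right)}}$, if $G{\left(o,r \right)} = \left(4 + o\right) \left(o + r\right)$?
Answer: $\frac{158}{7} \approx 22.571$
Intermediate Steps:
$- \frac{474}{G{\left(-11,14 \right)}} = - \frac{474}{\left(-11\right)^{2} + 4 \left(-11\right) + 4 \cdot 14 - 154} = - \frac{474}{121 - 44 + 56 - 154} = - \frac{474}{-21} = \left(-474\right) \left(- \frac{1}{21}\right) = \frac{158}{7}$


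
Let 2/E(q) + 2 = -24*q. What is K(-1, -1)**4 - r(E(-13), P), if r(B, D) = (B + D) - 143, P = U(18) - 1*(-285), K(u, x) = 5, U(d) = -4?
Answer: 75484/155 ≈ 486.99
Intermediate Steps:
E(q) = 2/(-2 - 24*q)
P = 281 (P = -4 - 1*(-285) = -4 + 285 = 281)
r(B, D) = -143 + B + D
K(-1, -1)**4 - r(E(-13), P) = 5**4 - (-143 - 1/(1 + 12*(-13)) + 281) = 625 - (-143 - 1/(1 - 156) + 281) = 625 - (-143 - 1/(-155) + 281) = 625 - (-143 - 1*(-1/155) + 281) = 625 - (-143 + 1/155 + 281) = 625 - 1*21391/155 = 625 - 21391/155 = 75484/155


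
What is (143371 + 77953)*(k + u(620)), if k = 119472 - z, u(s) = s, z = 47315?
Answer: 16107296748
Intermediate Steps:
k = 72157 (k = 119472 - 1*47315 = 119472 - 47315 = 72157)
(143371 + 77953)*(k + u(620)) = (143371 + 77953)*(72157 + 620) = 221324*72777 = 16107296748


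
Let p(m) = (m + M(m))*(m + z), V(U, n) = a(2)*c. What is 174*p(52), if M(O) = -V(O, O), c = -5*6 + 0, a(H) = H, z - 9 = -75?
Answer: -272832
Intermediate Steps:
z = -66 (z = 9 - 75 = -66)
c = -30 (c = -30 + 0 = -30)
V(U, n) = -60 (V(U, n) = 2*(-30) = -60)
M(O) = 60 (M(O) = -1*(-60) = 60)
p(m) = (-66 + m)*(60 + m) (p(m) = (m + 60)*(m - 66) = (60 + m)*(-66 + m) = (-66 + m)*(60 + m))
174*p(52) = 174*(-3960 + 52**2 - 6*52) = 174*(-3960 + 2704 - 312) = 174*(-1568) = -272832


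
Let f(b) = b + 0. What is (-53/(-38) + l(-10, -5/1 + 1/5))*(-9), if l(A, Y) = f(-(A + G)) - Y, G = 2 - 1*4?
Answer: -31113/190 ≈ -163.75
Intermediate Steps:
G = -2 (G = 2 - 4 = -2)
f(b) = b
l(A, Y) = 2 - A - Y (l(A, Y) = -(A - 2) - Y = -(-2 + A) - Y = (2 - A) - Y = 2 - A - Y)
(-53/(-38) + l(-10, -5/1 + 1/5))*(-9) = (-53/(-38) + (2 - 1*(-10) - (-5/1 + 1/5)))*(-9) = (-53*(-1/38) + (2 + 10 - (-5*1 + 1*(⅕))))*(-9) = (53/38 + (2 + 10 - (-5 + ⅕)))*(-9) = (53/38 + (2 + 10 - 1*(-24/5)))*(-9) = (53/38 + (2 + 10 + 24/5))*(-9) = (53/38 + 84/5)*(-9) = (3457/190)*(-9) = -31113/190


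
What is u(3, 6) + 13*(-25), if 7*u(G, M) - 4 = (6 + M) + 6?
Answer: -2253/7 ≈ -321.86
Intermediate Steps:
u(G, M) = 16/7 + M/7 (u(G, M) = 4/7 + ((6 + M) + 6)/7 = 4/7 + (12 + M)/7 = 4/7 + (12/7 + M/7) = 16/7 + M/7)
u(3, 6) + 13*(-25) = (16/7 + (⅐)*6) + 13*(-25) = (16/7 + 6/7) - 325 = 22/7 - 325 = -2253/7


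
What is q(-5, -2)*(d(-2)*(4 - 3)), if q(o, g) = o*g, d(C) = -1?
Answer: -10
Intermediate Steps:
q(o, g) = g*o
q(-5, -2)*(d(-2)*(4 - 3)) = (-2*(-5))*(-(4 - 3)) = 10*(-1*1) = 10*(-1) = -10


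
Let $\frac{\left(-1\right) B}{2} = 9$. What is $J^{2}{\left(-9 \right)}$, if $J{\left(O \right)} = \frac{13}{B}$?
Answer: $\frac{169}{324} \approx 0.5216$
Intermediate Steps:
$B = -18$ ($B = \left(-2\right) 9 = -18$)
$J{\left(O \right)} = - \frac{13}{18}$ ($J{\left(O \right)} = \frac{13}{-18} = 13 \left(- \frac{1}{18}\right) = - \frac{13}{18}$)
$J^{2}{\left(-9 \right)} = \left(- \frac{13}{18}\right)^{2} = \frac{169}{324}$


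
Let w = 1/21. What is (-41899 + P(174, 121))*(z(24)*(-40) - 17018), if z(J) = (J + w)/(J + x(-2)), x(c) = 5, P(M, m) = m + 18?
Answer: 4984397760/7 ≈ 7.1206e+8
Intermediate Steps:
P(M, m) = 18 + m
w = 1/21 ≈ 0.047619
z(J) = (1/21 + J)/(5 + J) (z(J) = (J + 1/21)/(J + 5) = (1/21 + J)/(5 + J))
(-41899 + P(174, 121))*(z(24)*(-40) - 17018) = (-41899 + (18 + 121))*(((1/21 + 24)/(5 + 24))*(-40) - 17018) = (-41899 + 139)*(((505/21)/29)*(-40) - 17018) = -41760*(((1/29)*(505/21))*(-40) - 17018) = -41760*((505/609)*(-40) - 17018) = -41760*(-20200/609 - 17018) = -41760*(-10384162/609) = 4984397760/7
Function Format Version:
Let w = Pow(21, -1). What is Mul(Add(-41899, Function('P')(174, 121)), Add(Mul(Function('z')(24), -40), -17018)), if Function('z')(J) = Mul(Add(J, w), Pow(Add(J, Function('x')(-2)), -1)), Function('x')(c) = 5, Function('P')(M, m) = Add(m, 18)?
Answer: Rational(4984397760, 7) ≈ 7.1206e+8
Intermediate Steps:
Function('P')(M, m) = Add(18, m)
w = Rational(1, 21) ≈ 0.047619
Function('z')(J) = Mul(Pow(Add(5, J), -1), Add(Rational(1, 21), J)) (Function('z')(J) = Mul(Add(J, Rational(1, 21)), Pow(Add(J, 5), -1)) = Mul(Add(Rational(1, 21), J), Pow(Add(5, J), -1)) = Mul(Pow(Add(5, J), -1), Add(Rational(1, 21), J)))
Mul(Add(-41899, Function('P')(174, 121)), Add(Mul(Function('z')(24), -40), -17018)) = Mul(Add(-41899, Add(18, 121)), Add(Mul(Mul(Pow(Add(5, 24), -1), Add(Rational(1, 21), 24)), -40), -17018)) = Mul(Add(-41899, 139), Add(Mul(Mul(Pow(29, -1), Rational(505, 21)), -40), -17018)) = Mul(-41760, Add(Mul(Mul(Rational(1, 29), Rational(505, 21)), -40), -17018)) = Mul(-41760, Add(Mul(Rational(505, 609), -40), -17018)) = Mul(-41760, Add(Rational(-20200, 609), -17018)) = Mul(-41760, Rational(-10384162, 609)) = Rational(4984397760, 7)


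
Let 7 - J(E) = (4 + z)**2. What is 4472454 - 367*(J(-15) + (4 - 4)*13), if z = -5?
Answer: 4470252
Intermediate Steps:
J(E) = 6 (J(E) = 7 - (4 - 5)**2 = 7 - 1*(-1)**2 = 7 - 1*1 = 7 - 1 = 6)
4472454 - 367*(J(-15) + (4 - 4)*13) = 4472454 - 367*(6 + (4 - 4)*13) = 4472454 - 367*(6 + 0*13) = 4472454 - 367*(6 + 0) = 4472454 - 367*6 = 4472454 - 2202 = 4470252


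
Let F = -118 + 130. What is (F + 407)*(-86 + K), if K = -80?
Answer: -69554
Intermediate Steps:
F = 12
(F + 407)*(-86 + K) = (12 + 407)*(-86 - 80) = 419*(-166) = -69554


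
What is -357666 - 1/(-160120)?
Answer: -57269479919/160120 ≈ -3.5767e+5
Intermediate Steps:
-357666 - 1/(-160120) = -357666 - 1*(-1/160120) = -357666 + 1/160120 = -57269479919/160120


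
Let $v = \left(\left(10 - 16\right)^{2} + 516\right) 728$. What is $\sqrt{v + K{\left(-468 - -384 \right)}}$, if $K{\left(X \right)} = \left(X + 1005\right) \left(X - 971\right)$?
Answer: $3 i \sqrt{63311} \approx 754.85 i$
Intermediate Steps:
$K{\left(X \right)} = \left(-971 + X\right) \left(1005 + X\right)$ ($K{\left(X \right)} = \left(1005 + X\right) \left(-971 + X\right) = \left(-971 + X\right) \left(1005 + X\right)$)
$v = 401856$ ($v = \left(\left(-6\right)^{2} + 516\right) 728 = \left(36 + 516\right) 728 = 552 \cdot 728 = 401856$)
$\sqrt{v + K{\left(-468 - -384 \right)}} = \sqrt{401856 + \left(-975855 + \left(-468 - -384\right)^{2} + 34 \left(-468 - -384\right)\right)} = \sqrt{401856 + \left(-975855 + \left(-468 + 384\right)^{2} + 34 \left(-468 + 384\right)\right)} = \sqrt{401856 + \left(-975855 + \left(-84\right)^{2} + 34 \left(-84\right)\right)} = \sqrt{401856 - 971655} = \sqrt{-569799} = 3 i \sqrt{63311}$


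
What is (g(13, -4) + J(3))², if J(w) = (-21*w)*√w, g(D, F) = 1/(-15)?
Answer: 2679076/225 + 42*√3/5 ≈ 11922.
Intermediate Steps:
g(D, F) = -1/15
J(w) = -21*w^(3/2)
(g(13, -4) + J(3))² = (-1/15 - 63*√3)²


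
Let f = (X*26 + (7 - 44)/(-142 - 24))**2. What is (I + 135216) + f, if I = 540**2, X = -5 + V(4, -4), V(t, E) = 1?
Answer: 12058111225/27556 ≈ 4.3759e+5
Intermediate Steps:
X = -4 (X = -5 + 1 = -4)
I = 291600
f = 296769529/27556 (f = (-4*26 + (7 - 44)/(-142 - 24))**2 = (-104 - 37/(-166))**2 = (-104 - 37*(-1/166))**2 = (-104 + 37/166)**2 = (-17227/166)**2 = 296769529/27556 ≈ 10770.)
(I + 135216) + f = (291600 + 135216) + 296769529/27556 = 426816 + 296769529/27556 = 12058111225/27556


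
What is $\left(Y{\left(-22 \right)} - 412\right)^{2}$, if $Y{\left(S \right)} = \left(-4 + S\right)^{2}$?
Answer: $69696$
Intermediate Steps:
$\left(Y{\left(-22 \right)} - 412\right)^{2} = \left(\left(-4 - 22\right)^{2} - 412\right)^{2} = \left(\left(-26\right)^{2} - 412\right)^{2} = \left(676 - 412\right)^{2} = 264^{2} = 69696$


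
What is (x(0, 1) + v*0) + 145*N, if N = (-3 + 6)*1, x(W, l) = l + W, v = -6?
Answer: 436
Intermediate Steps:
x(W, l) = W + l
N = 3 (N = 3*1 = 3)
(x(0, 1) + v*0) + 145*N = ((0 + 1) - 6*0) + 145*3 = (1 + 0) + 435 = 1 + 435 = 436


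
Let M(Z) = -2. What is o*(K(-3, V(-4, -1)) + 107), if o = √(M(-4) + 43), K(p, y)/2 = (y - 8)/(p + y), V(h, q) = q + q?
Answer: 111*√41 ≈ 710.75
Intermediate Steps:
V(h, q) = 2*q
K(p, y) = 2*(-8 + y)/(p + y) (K(p, y) = 2*((y - 8)/(p + y)) = 2*((-8 + y)/(p + y)) = 2*(-8 + y)/(p + y))
o = √41 (o = √(-2 + 43) = √41 ≈ 6.4031)
o*(K(-3, V(-4, -1)) + 107) = √41*(2*(-8 + 2*(-1))/(-3 + 2*(-1)) + 107) = √41*(2*(-8 - 2)/(-3 - 2) + 107) = √41*(2*(-10)/(-5) + 107) = √41*(2*(-⅕)*(-10) + 107) = √41*(4 + 107) = √41*111 = 111*√41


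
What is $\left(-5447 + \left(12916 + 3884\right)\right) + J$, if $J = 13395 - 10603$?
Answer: $14145$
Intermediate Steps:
$J = 2792$ ($J = 13395 - 10603 = 2792$)
$\left(-5447 + \left(12916 + 3884\right)\right) + J = \left(-5447 + \left(12916 + 3884\right)\right) + 2792 = \left(-5447 + 16800\right) + 2792 = 11353 + 2792 = 14145$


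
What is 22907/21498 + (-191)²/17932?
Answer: 597518431/192751068 ≈ 3.0999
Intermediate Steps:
22907/21498 + (-191)²/17932 = 22907*(1/21498) + 36481*(1/17932) = 22907/21498 + 36481/17932 = 597518431/192751068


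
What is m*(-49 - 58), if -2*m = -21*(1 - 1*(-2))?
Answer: -6741/2 ≈ -3370.5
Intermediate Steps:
m = 63/2 (m = -(-21)*(1 - 1*(-2))/2 = -(-21)*(1 + 2)/2 = -(-21)*3/2 = -½*(-63) = 63/2 ≈ 31.500)
m*(-49 - 58) = 63*(-49 - 58)/2 = (63/2)*(-107) = -6741/2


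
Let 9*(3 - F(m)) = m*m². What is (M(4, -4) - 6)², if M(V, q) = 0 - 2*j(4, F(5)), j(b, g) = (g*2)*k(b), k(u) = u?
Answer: 2292196/81 ≈ 28299.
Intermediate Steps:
F(m) = 3 - m³/9 (F(m) = 3 - m*m²/9 = 3 - m³/9)
j(b, g) = 2*b*g (j(b, g) = (g*2)*b = (2*g)*b = 2*b*g)
M(V, q) = 1568/9 (M(V, q) = 0 - 4*4*(3 - ⅑*5³) = 0 - 4*4*(3 - ⅑*125) = 0 - 4*4*(3 - 125/9) = 0 - 4*4*(-98)/9 = 0 - 2*(-784/9) = 0 + 1568/9 = 1568/9)
(M(4, -4) - 6)² = (1568/9 - 6)² = (1514/9)² = 2292196/81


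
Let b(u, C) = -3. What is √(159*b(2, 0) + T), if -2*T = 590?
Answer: 2*I*√193 ≈ 27.785*I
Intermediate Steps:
T = -295 (T = -½*590 = -295)
√(159*b(2, 0) + T) = √(159*(-3) - 295) = √(-477 - 295) = √(-772) = 2*I*√193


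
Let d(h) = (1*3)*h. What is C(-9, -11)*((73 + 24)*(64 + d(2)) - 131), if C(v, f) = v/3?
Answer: -19977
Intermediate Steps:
d(h) = 3*h
C(v, f) = v/3 (C(v, f) = v*(⅓) = v/3)
C(-9, -11)*((73 + 24)*(64 + d(2)) - 131) = ((⅓)*(-9))*((73 + 24)*(64 + 3*2) - 131) = -3*(97*(64 + 6) - 131) = -3*(97*70 - 131) = -3*(6790 - 131) = -3*6659 = -19977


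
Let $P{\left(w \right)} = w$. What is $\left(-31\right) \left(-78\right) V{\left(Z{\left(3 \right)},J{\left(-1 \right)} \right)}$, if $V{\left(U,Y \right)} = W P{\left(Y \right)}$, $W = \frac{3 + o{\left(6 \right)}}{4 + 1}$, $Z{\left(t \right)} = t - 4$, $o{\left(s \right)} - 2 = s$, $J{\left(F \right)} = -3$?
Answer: $- \frac{79794}{5} \approx -15959.0$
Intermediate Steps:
$o{\left(s \right)} = 2 + s$
$Z{\left(t \right)} = -4 + t$
$W = \frac{11}{5}$ ($W = \frac{3 + \left(2 + 6\right)}{4 + 1} = \frac{3 + 8}{5} = 11 \cdot \frac{1}{5} = \frac{11}{5} \approx 2.2$)
$V{\left(U,Y \right)} = \frac{11 Y}{5}$
$\left(-31\right) \left(-78\right) V{\left(Z{\left(3 \right)},J{\left(-1 \right)} \right)} = \left(-31\right) \left(-78\right) \frac{11}{5} \left(-3\right) = 2418 \left(- \frac{33}{5}\right) = - \frac{79794}{5}$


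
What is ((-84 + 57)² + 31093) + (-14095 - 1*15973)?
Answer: 1754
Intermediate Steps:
((-84 + 57)² + 31093) + (-14095 - 1*15973) = ((-27)² + 31093) + (-14095 - 15973) = (729 + 31093) - 30068 = 31822 - 30068 = 1754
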